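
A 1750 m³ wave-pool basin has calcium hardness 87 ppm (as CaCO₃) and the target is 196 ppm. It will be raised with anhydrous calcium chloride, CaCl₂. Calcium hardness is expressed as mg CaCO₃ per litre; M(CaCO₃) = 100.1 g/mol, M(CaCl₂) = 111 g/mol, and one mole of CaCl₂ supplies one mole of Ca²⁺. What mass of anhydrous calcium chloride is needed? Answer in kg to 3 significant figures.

Volume: 1750 m³ = 1,750,000 L.
Hardness to add: (196 − 87) = 109 mg/L as CaCO₃ × 1,750,000 L = 190,800 g as CaCO₃.
Moles of Ca²⁺ (1 mol Ca²⁺ ≡ 1 mol CaCO₃): 190,800 / 100.1 g/mol = 1906 mol.
Mass of CaCl₂: 1906 × 111 = 211,500 g.

212 kg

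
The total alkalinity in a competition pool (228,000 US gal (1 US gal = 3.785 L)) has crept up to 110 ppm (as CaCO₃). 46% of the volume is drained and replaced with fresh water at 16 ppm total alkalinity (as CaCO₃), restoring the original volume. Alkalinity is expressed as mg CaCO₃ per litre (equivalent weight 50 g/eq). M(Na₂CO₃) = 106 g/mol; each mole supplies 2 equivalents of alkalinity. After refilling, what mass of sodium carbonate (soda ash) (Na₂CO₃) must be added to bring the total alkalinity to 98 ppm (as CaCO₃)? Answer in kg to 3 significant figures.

28.6 kg

Volume: 228,000 US gal × 3.785 L/gal = 862,980 L.
After draining 46% and refilling: 110 × 0.54 + 16 × 0.46 = 66.76 ppm.
Deficit to target: 98 − 66.76 = 31.24 mg/L.
As CaCO₃: 31.24 mg/L × 862,980 L = 26,960 g; ÷ 50 g/eq ÷ 2 = 269.6 mol Na₂CO₃.
Mass: 269.6 × 106 = 28,580 g.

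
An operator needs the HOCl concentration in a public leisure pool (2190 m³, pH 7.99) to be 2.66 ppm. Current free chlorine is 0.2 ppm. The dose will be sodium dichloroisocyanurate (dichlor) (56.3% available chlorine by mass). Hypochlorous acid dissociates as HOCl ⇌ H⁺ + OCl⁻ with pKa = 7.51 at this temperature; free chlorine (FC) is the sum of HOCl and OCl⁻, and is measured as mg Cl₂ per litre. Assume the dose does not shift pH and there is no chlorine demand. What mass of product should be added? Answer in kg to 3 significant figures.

40.8 kg

Volume: 2190 m³ = 2,190,000 L.
[OCl⁻]/[HOCl] = 10^(pH − pKa) = 10^(7.99 − 7.51) = 3.02; fraction as HOCl = 1/(1 + 3.02) = 0.2488.
Free chlorine required for 2.66 ppm HOCl: 2.66 / 0.2488 = 10.69 ppm.
FC to add: 10.69 − 0.2 = 10.49 mg/L as Cl₂.
Cl₂ equivalent: 10.49 mg/L × 2,190,000 L = 22,980 g.
Product at 56.3% available Cl: 22,980 / 0.563 = 40,820 g.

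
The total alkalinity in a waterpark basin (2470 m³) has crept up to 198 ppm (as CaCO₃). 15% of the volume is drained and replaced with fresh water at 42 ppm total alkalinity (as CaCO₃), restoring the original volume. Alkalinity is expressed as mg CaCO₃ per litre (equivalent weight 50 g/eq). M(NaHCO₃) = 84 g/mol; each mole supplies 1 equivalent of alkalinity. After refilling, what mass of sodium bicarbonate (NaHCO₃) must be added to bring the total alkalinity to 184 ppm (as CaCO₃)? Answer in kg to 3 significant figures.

Volume: 2470 m³ = 2,470,000 L.
After draining 15% and refilling: 198 × 0.85 + 42 × 0.15 = 174.6 ppm.
Deficit to target: 184 − 174.6 = 9.4 mg/L.
As CaCO₃: 9.4 mg/L × 2,470,000 L = 23,220 g; ÷ 50 g/eq ÷ 1 = 464.4 mol NaHCO₃.
Mass: 464.4 × 84 = 39,010 g.

39.0 kg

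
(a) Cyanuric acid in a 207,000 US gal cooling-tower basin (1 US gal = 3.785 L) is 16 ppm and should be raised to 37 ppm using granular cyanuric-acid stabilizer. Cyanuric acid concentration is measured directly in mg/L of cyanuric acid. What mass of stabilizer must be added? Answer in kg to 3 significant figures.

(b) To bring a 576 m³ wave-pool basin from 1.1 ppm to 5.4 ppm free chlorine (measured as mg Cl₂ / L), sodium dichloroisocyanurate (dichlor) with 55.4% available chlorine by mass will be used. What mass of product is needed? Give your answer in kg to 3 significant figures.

(a) Volume: 207,000 US gal × 3.785 L/gal = 783,495 L.
(a) CYA to add: (37 − 16) = 21 mg/L × 783,495 L = 16,450 g cyanuric acid.

(b) Volume: 576 m³ = 576,000 L.
(b) Chlorine deficit: 5.4 − 1.1 = 4.3 ppm = 4.3 mg/L as Cl₂.
(b) Cl₂ equivalent needed: 4.3 mg/L × 576,000 L = 2,477,000 mg = 2477 g.
(b) Product at 55.4% available chlorine: 2477 / 0.554 = 4471 g.

(a) 16.5 kg; (b) 4.47 kg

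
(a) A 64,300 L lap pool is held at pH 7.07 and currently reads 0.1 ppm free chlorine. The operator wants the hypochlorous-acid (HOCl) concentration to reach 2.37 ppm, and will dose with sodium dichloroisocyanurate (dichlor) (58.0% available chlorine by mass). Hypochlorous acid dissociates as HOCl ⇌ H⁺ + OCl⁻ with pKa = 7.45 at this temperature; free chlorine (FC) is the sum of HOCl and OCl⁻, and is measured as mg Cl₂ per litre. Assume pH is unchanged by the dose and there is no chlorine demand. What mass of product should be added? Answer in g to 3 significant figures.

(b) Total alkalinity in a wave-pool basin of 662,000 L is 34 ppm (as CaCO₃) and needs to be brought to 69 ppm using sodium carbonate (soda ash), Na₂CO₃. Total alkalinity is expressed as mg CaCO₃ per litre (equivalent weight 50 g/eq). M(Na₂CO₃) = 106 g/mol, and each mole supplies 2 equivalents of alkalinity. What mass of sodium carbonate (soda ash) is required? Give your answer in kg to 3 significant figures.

(a) 361 g; (b) 24.6 kg

(a) [OCl⁻]/[HOCl] = 10^(pH − pKa) = 10^(7.07 − 7.45) = 0.4169; fraction as HOCl = 1/(1 + 0.4169) = 0.7058.
(a) Free chlorine required for 2.37 ppm HOCl: 2.37 / 0.7058 = 3.358 ppm.
(a) FC to add: 3.358 − 0.1 = 3.258 mg/L as Cl₂.
(a) Cl₂ equivalent: 3.258 mg/L × 64,300 L = 209.5 g.
(a) Product at 58.0% available Cl: 209.5 / 0.58 = 361.2 g.

(b) Alkalinity to add: (69 − 34) = 35 mg/L as CaCO₃ × 662,000 L = 23,170 g as CaCO₃.
(b) Equivalents: 23,170 g ÷ 50 g/eq = 463.4 eq.
(b) Each mole of Na₂CO₃ supplies 2 eq, so 463.4 / 2 = 231.7 mol.
(b) Mass: 231.7 mol × 106 g/mol = 24,560 g.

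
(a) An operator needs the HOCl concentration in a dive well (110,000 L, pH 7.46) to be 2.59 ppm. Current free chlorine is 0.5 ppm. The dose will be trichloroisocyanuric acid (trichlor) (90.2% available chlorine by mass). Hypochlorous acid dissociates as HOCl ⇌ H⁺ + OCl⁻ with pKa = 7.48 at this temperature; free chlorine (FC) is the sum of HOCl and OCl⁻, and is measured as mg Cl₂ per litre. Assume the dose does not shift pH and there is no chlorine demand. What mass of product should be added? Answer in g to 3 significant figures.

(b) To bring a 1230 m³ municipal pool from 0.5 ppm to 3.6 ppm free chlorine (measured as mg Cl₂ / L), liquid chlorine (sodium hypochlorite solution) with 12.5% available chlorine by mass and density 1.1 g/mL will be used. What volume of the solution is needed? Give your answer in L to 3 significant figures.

(a) [OCl⁻]/[HOCl] = 10^(pH − pKa) = 10^(7.46 − 7.48) = 0.955; fraction as HOCl = 1/(1 + 0.955) = 0.5115.
(a) Free chlorine required for 2.59 ppm HOCl: 2.59 / 0.5115 = 5.063 ppm.
(a) FC to add: 5.063 − 0.5 = 4.563 mg/L as Cl₂.
(a) Cl₂ equivalent: 4.563 mg/L × 110,000 L = 502 g.
(a) Product at 90.2% available Cl: 502 / 0.902 = 556.5 g.

(b) Volume: 1230 m³ = 1,230,000 L.
(b) Chlorine deficit: 3.6 − 0.5 = 3.1 ppm = 3.1 mg/L as Cl₂.
(b) Cl₂ equivalent needed: 3.1 mg/L × 1,230,000 L = 3,813,000 mg = 3813 g.
(b) Product at 12.5% available chlorine: 3813 / 0.125 = 30,500 g.
(b) Volume at density 1.1 g/mL: 30,500 g ÷ 1.1 g/mL = 27,730 mL.

(a) 557 g; (b) 27.7 L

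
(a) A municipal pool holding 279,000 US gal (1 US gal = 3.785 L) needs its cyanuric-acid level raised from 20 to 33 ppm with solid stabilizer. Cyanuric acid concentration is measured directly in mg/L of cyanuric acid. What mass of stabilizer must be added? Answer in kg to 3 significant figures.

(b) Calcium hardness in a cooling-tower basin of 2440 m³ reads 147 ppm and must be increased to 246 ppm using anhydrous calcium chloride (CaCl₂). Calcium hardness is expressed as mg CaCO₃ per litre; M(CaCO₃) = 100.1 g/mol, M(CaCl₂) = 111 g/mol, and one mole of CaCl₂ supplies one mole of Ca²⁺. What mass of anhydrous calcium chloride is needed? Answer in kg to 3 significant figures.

(a) Volume: 279,000 US gal × 3.785 L/gal = 1,056,015 L.
(a) CYA to add: (33 − 20) = 13 mg/L × 1,056,015 L = 13,730 g cyanuric acid.

(b) Volume: 2440 m³ = 2,440,000 L.
(b) Hardness to add: (246 − 147) = 99 mg/L as CaCO₃ × 2,440,000 L = 241,600 g as CaCO₃.
(b) Moles of Ca²⁺ (1 mol Ca²⁺ ≡ 1 mol CaCO₃): 241,600 / 100.1 g/mol = 2413 mol.
(b) Mass of CaCl₂: 2413 × 111 = 267,900 g.

(a) 13.7 kg; (b) 268 kg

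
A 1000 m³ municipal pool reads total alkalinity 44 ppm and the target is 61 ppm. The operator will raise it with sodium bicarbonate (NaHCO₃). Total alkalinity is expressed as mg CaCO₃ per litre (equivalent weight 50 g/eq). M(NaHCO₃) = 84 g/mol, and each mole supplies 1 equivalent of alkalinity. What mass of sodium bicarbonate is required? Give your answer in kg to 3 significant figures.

28.6 kg

Volume: 1000 m³ = 1,000,000 L.
Alkalinity to add: (61 − 44) = 17 mg/L as CaCO₃ × 1,000,000 L = 17,000 g as CaCO₃.
Equivalents: 17,000 g ÷ 50 g/eq = 340 eq.
NaHCO₃ supplies 1 eq per mole → 340 mol.
Mass: 340 mol × 84 g/mol = 28,560 g.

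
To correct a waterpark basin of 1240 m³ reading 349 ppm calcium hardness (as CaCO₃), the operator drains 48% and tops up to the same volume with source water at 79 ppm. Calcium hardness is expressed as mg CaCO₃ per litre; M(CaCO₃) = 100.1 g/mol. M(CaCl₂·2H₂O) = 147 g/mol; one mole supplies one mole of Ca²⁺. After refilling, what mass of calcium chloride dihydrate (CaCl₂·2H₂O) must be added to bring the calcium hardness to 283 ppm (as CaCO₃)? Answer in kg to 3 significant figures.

Volume: 1240 m³ = 1,240,000 L.
After draining 48% and refilling: 349 × 0.52 + 79 × 0.48 = 219.4 ppm.
Deficit to target: 283 − 219.4 = 63.6 mg/L.
As CaCO₃: 63.6 mg/L × 1,240,000 L = 78,860 g; ÷ 100.1 = 787.9 mol Ca²⁺.
Mass: 787.9 × 147 = 115,800 g.

116 kg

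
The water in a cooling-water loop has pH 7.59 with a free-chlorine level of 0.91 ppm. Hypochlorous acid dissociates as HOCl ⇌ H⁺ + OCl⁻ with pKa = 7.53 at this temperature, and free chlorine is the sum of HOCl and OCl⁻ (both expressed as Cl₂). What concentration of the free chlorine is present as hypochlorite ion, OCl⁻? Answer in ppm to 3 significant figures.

[OCl⁻]/[HOCl] = 10^(pH − pKa) = 10^(7.59 − 7.53) = 10^0.06 = 1.148.
Fraction as HOCl = 1 / (1 + 1.148) = 0.4655.
OCl⁻ = (1 − 0.4655) × 0.91 ppm = 0.4864 ppm.

0.486 ppm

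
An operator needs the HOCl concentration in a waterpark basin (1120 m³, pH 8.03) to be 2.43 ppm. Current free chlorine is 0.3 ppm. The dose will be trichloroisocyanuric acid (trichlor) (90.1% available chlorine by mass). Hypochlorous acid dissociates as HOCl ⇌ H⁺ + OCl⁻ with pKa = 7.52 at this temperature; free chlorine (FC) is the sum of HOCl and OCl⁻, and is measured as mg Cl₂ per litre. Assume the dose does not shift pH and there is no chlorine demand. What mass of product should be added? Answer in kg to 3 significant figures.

12.4 kg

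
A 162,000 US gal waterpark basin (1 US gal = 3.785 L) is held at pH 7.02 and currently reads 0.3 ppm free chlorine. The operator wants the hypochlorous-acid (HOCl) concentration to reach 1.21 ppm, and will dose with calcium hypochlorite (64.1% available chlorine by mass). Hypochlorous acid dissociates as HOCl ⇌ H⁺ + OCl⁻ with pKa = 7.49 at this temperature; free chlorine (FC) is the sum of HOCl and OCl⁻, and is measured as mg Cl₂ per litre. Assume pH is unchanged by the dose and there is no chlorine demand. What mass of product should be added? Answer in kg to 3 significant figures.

1.26 kg

Volume: 162,000 US gal × 3.785 L/gal = 613,170 L.
[OCl⁻]/[HOCl] = 10^(pH − pKa) = 10^(7.02 − 7.49) = 0.3388; fraction as HOCl = 1/(1 + 0.3388) = 0.7469.
Free chlorine required for 1.21 ppm HOCl: 1.21 / 0.7469 = 1.62 ppm.
FC to add: 1.62 − 0.3 = 1.32 mg/L as Cl₂.
Cl₂ equivalent: 1.32 mg/L × 613,170 L = 809.4 g.
Product at 64.1% available Cl: 809.4 / 0.641 = 1263 g.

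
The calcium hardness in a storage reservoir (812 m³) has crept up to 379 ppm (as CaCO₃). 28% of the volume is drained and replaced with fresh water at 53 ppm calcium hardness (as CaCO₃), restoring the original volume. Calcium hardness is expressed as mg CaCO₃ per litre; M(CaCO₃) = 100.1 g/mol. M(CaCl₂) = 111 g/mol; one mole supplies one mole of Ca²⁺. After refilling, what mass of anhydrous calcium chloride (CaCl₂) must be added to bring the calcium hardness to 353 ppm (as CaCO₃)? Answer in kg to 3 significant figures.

58.8 kg

Volume: 812 m³ = 812,000 L.
After draining 28% and refilling: 379 × 0.72 + 53 × 0.28 = 287.72 ppm.
Deficit to target: 353 − 287.72 = 65.28 mg/L.
As CaCO₃: 65.28 mg/L × 812,000 L = 53,010 g; ÷ 100.1 = 529.5 mol Ca²⁺.
Mass: 529.5 × 111 = 58,780 g.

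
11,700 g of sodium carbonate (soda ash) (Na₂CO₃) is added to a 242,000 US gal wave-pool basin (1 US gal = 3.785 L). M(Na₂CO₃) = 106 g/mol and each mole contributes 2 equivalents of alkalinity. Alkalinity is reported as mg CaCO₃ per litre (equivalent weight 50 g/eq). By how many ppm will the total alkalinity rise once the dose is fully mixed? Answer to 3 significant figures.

Volume: 242,000 US gal × 3.785 L/gal = 915,970 L.
Moles of Na₂CO₃: 11,700 g ÷ 106 g/mol = 110.4 mol → 220.8 eq of alkalinity.
As CaCO₃: 220.8 eq × 50 g/eq = 11,040 g.
Rise: 11,040 g / 915,970 L × 1000 = 12.05 mg/L.

12.1 ppm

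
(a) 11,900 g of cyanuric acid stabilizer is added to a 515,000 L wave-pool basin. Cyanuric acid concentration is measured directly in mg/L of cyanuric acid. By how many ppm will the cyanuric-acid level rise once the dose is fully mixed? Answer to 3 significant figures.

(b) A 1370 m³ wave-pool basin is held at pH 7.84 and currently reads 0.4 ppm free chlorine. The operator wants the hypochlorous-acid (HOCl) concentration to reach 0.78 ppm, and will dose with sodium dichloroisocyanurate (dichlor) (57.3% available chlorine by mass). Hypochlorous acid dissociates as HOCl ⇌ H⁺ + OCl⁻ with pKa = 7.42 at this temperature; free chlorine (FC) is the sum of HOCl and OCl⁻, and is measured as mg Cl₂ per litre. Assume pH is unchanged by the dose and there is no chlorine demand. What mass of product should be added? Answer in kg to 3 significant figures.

(a) 23.1 ppm; (b) 5.81 kg

(a) Rise: 11,900 g / 515,000 L × 1000 = 23.11 mg/L.

(b) Volume: 1370 m³ = 1,370,000 L.
(b) [OCl⁻]/[HOCl] = 10^(pH − pKa) = 10^(7.84 − 7.42) = 2.63; fraction as HOCl = 1/(1 + 2.63) = 0.2755.
(b) Free chlorine required for 0.78 ppm HOCl: 0.78 / 0.2755 = 2.832 ppm.
(b) FC to add: 2.832 − 0.4 = 2.432 mg/L as Cl₂.
(b) Cl₂ equivalent: 2.432 mg/L × 1,370,000 L = 3331 g.
(b) Product at 57.3% available Cl: 3331 / 0.573 = 5814 g.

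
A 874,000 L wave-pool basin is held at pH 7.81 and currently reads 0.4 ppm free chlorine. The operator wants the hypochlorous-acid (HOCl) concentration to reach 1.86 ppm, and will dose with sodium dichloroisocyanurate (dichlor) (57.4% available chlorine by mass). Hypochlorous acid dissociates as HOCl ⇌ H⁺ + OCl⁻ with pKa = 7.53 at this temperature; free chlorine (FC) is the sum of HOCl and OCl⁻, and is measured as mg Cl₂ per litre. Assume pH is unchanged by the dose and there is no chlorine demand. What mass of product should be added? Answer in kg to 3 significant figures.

7.62 kg

[OCl⁻]/[HOCl] = 10^(pH − pKa) = 10^(7.81 − 7.53) = 1.905; fraction as HOCl = 1/(1 + 1.905) = 0.3442.
Free chlorine required for 1.86 ppm HOCl: 1.86 / 0.3442 = 5.404 ppm.
FC to add: 5.404 − 0.4 = 5.004 mg/L as Cl₂.
Cl₂ equivalent: 5.004 mg/L × 874,000 L = 4374 g.
Product at 57.4% available Cl: 4374 / 0.574 = 7620 g.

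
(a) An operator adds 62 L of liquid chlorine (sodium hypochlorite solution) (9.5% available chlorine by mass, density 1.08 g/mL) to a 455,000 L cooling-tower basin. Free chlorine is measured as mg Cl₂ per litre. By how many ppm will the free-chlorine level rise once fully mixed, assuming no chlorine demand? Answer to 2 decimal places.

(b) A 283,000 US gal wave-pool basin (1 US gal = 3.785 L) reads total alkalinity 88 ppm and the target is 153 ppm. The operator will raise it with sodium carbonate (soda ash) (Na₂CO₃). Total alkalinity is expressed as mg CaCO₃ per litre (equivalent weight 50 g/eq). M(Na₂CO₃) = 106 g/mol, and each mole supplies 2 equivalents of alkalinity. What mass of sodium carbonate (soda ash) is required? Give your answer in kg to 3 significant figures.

(a) 13.98 ppm; (b) 73.8 kg

(a) Mass of solution: 62 L × 1000 mL/L × 1.08 g/mL = 66,960 g.
(a) Available chlorine delivered: 66,960 g × 0.095 = 6361 g as Cl₂.
(a) Concentration rise: 6361 g / 455,000 L = 13.98 mg/L = 13.98 ppm.

(b) Volume: 283,000 US gal × 3.785 L/gal = 1,071,155 L.
(b) Alkalinity to add: (153 − 88) = 65 mg/L as CaCO₃ × 1,071,155 L = 69,630 g as CaCO₃.
(b) Equivalents: 69,630 g ÷ 50 g/eq = 1393 eq.
(b) Each mole of Na₂CO₃ supplies 2 eq, so 1393 / 2 = 696.3 mol.
(b) Mass: 696.3 mol × 106 g/mol = 73,800 g.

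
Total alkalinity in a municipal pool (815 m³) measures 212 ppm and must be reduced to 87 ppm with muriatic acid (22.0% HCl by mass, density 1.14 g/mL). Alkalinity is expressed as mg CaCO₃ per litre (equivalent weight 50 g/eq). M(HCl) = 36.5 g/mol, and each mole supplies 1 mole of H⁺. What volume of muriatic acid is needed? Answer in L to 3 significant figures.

297 L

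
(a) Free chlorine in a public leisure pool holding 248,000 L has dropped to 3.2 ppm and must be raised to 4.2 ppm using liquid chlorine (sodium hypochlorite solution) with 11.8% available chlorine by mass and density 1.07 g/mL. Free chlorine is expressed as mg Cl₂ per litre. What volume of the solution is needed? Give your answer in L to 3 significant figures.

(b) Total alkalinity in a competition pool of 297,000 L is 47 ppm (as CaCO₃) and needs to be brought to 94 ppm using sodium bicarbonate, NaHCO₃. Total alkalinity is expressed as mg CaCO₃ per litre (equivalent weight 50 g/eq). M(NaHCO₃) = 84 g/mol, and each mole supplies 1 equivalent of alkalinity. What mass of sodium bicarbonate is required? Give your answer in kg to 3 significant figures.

(a) Chlorine deficit: 4.2 − 3.2 = 1 ppm = 1 mg/L as Cl₂.
(a) Cl₂ equivalent needed: 1 mg/L × 248,000 L = 248,000 mg = 248 g.
(a) Product at 11.8% available chlorine: 248 / 0.118 = 2102 g.
(a) Volume at density 1.07 g/mL: 2102 g ÷ 1.07 g/mL = 1964 mL.

(b) Alkalinity to add: (94 − 47) = 47 mg/L as CaCO₃ × 297,000 L = 13,960 g as CaCO₃.
(b) Equivalents: 13,960 g ÷ 50 g/eq = 279.2 eq.
(b) NaHCO₃ supplies 1 eq per mole → 279.2 mol.
(b) Mass: 279.2 mol × 84 g/mol = 23,450 g.

(a) 1.96 L; (b) 23.5 kg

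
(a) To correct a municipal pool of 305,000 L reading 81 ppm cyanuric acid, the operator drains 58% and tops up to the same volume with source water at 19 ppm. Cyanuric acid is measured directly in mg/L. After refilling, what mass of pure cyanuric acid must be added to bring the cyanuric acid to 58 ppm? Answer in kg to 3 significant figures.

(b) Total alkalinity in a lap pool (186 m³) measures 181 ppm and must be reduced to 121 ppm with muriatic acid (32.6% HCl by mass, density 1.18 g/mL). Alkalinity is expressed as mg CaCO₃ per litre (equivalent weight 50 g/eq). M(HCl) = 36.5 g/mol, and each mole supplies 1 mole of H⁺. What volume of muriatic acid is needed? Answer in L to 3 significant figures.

(a) 3.95 kg; (b) 21.2 L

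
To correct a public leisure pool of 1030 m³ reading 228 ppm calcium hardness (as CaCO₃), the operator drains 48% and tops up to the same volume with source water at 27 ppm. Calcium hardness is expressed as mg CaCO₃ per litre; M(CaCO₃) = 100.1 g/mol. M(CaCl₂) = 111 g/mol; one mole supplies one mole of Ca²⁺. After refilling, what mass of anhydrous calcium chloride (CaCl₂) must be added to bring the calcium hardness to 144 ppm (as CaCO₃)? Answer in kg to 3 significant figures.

Volume: 1030 m³ = 1,030,000 L.
After draining 48% and refilling: 228 × 0.52 + 27 × 0.48 = 131.52 ppm.
Deficit to target: 144 − 131.52 = 12.48 mg/L.
As CaCO₃: 12.48 mg/L × 1,030,000 L = 12,850 g; ÷ 100.1 = 128.4 mol Ca²⁺.
Mass: 128.4 × 111 = 14,250 g.

14.3 kg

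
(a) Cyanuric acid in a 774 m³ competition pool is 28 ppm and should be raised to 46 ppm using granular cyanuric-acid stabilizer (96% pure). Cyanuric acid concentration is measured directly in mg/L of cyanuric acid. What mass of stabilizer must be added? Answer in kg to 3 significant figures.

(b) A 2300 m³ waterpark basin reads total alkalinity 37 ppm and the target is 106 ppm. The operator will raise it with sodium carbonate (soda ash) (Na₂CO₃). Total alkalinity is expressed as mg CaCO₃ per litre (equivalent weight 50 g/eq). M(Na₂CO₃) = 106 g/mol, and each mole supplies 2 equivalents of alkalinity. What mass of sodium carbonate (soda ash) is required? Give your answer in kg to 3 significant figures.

(a) Volume: 774 m³ = 774,000 L.
(a) CYA to add: (46 − 28) = 18 mg/L × 774,000 L = 13,930 g cyanuric acid.
(a) At 96% purity: 13,930 / 0.96 = 14,510 g product.

(b) Volume: 2300 m³ = 2,300,000 L.
(b) Alkalinity to add: (106 − 37) = 69 mg/L as CaCO₃ × 2,300,000 L = 158,700 g as CaCO₃.
(b) Equivalents: 158,700 g ÷ 50 g/eq = 3174 eq.
(b) Each mole of Na₂CO₃ supplies 2 eq, so 3174 / 2 = 1587 mol.
(b) Mass: 1587 mol × 106 g/mol = 168,200 g.

(a) 14.5 kg; (b) 168 kg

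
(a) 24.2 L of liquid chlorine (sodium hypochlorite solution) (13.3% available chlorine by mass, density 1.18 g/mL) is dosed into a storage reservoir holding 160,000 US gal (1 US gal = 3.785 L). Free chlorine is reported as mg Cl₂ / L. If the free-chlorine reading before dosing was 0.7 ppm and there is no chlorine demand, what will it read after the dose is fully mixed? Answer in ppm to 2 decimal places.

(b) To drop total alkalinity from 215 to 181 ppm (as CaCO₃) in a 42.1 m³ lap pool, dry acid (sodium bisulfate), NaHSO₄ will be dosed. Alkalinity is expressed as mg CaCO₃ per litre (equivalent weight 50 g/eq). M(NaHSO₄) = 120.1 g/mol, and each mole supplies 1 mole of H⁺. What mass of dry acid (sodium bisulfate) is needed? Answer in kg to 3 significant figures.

(a) 6.97 ppm; (b) 3.44 kg

(a) Volume: 160,000 US gal × 3.785 L/gal = 605,600 L.
(a) Mass of solution: 24.2 L × 1000 mL/L × 1.18 g/mL = 28,560 g.
(a) Available chlorine delivered: 28,560 g × 0.133 = 3798 g as Cl₂.
(a) Concentration rise: 3798 g / 605,600 L = 6.271 mg/L = 6.27 ppm.
(a) Final FC: 0.7 + 6.27 = 6.97 ppm.

(b) Volume: 42.1 m³ = 42,100 L.
(b) Alkalinity to neutralize: (215 − 181) = 34 mg/L as CaCO₃ × 42,100 L = 1431 g as CaCO₃.
(b) Equivalents of H⁺ required: 1431 ÷ 50 g/eq = 28.63 eq = 28.63 mol NaHSO₄.
(b) Mass of NaHSO₄: 28.63 × 120.1 = 3438 g.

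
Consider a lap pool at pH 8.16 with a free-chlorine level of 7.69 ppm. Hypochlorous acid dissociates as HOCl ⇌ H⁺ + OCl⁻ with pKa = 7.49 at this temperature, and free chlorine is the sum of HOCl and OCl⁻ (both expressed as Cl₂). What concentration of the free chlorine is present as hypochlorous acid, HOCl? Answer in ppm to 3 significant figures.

1.35 ppm

[OCl⁻]/[HOCl] = 10^(pH − pKa) = 10^(8.16 − 7.49) = 10^0.67 = 4.677.
Fraction as HOCl = 1 / (1 + 4.677) = 0.1761.
HOCl = 0.1761 × 7.69 ppm = 1.355 ppm.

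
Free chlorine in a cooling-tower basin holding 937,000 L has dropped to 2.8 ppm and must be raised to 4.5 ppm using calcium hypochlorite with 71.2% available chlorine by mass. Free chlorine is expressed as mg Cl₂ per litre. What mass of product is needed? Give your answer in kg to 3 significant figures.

Chlorine deficit: 4.5 − 2.8 = 1.7 ppm = 1.7 mg/L as Cl₂.
Cl₂ equivalent needed: 1.7 mg/L × 937,000 L = 1,593,000 mg = 1593 g.
Product at 71.2% available chlorine: 1593 / 0.712 = 2237 g.

2.24 kg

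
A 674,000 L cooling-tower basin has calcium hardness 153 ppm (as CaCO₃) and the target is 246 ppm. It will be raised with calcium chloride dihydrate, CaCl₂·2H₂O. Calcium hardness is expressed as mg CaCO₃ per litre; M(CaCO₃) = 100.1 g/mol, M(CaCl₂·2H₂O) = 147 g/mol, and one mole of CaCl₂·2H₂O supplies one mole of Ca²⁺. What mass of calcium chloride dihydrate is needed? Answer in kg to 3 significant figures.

92.1 kg

Hardness to add: (246 − 153) = 93 mg/L as CaCO₃ × 674,000 L = 62,680 g as CaCO₃.
Moles of Ca²⁺ (1 mol Ca²⁺ ≡ 1 mol CaCO₃): 62,680 / 100.1 g/mol = 626.2 mol.
Mass of CaCl₂·2H₂O: 626.2 × 147 = 92,050 g.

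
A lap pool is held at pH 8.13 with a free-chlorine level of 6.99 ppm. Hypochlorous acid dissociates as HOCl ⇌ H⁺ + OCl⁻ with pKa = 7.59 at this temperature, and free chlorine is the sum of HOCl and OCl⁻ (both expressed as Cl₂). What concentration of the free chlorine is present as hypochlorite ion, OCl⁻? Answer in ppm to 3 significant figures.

5.43 ppm

[OCl⁻]/[HOCl] = 10^(pH − pKa) = 10^(8.13 − 7.59) = 10^0.54 = 3.467.
Fraction as HOCl = 1 / (1 + 3.467) = 0.2238.
OCl⁻ = (1 − 0.2238) × 6.99 ppm = 5.425 ppm.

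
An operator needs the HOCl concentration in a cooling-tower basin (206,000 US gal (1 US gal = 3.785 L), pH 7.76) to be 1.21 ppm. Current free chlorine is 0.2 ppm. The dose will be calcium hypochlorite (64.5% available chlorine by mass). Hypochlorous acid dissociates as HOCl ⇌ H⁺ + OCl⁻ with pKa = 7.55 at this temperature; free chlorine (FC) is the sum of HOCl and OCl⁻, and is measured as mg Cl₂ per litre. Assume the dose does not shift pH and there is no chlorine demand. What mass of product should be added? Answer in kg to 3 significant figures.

Volume: 206,000 US gal × 3.785 L/gal = 779,710 L.
[OCl⁻]/[HOCl] = 10^(pH − pKa) = 10^(7.76 − 7.55) = 1.622; fraction as HOCl = 1/(1 + 1.622) = 0.3814.
Free chlorine required for 1.21 ppm HOCl: 1.21 / 0.3814 = 3.172 ppm.
FC to add: 3.172 − 0.2 = 2.972 mg/L as Cl₂.
Cl₂ equivalent: 2.972 mg/L × 779,710 L = 2318 g.
Product at 64.5% available Cl: 2318 / 0.645 = 3593 g.

3.59 kg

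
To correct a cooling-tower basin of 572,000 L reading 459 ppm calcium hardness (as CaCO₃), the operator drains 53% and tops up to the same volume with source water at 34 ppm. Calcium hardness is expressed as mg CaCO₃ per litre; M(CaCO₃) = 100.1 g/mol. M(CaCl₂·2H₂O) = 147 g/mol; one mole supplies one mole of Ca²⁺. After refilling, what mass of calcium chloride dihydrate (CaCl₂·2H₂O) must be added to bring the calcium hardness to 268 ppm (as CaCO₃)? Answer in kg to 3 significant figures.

28.8 kg

After draining 53% and refilling: 459 × 0.47 + 34 × 0.53 = 233.75 ppm.
Deficit to target: 268 − 233.75 = 34.25 mg/L.
As CaCO₃: 34.25 mg/L × 572,000 L = 19,590 g; ÷ 100.1 = 195.7 mol Ca²⁺.
Mass: 195.7 × 147 = 28,770 g.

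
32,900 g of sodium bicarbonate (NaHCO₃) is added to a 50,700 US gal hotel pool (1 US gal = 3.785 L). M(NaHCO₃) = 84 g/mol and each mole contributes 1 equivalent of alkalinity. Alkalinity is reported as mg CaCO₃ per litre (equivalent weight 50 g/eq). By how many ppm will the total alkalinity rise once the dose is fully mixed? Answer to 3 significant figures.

102 ppm

Volume: 50,700 US gal × 3.785 L/gal = 191,900 L.
Moles of NaHCO₃: 32,900 g ÷ 84 g/mol = 391.7 mol → 391.7 eq of alkalinity.
As CaCO₃: 391.7 eq × 50 g/eq = 19,580 g.
Rise: 19,580 g / 191,900 L × 1000 = 102 mg/L.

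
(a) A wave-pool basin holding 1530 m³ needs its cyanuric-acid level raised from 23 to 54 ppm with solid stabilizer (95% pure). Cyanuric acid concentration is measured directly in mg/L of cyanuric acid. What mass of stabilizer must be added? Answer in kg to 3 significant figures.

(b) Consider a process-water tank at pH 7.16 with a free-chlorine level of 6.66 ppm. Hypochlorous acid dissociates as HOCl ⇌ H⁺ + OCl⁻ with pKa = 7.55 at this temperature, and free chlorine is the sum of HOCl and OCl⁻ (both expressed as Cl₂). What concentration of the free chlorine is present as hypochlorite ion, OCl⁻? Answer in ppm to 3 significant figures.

(a) Volume: 1530 m³ = 1,530,000 L.
(a) CYA to add: (54 − 23) = 31 mg/L × 1,530,000 L = 47,430 g cyanuric acid.
(a) At 95% purity: 47,430 / 0.95 = 49,930 g product.

(b) [OCl⁻]/[HOCl] = 10^(pH − pKa) = 10^(7.16 − 7.55) = 10^-0.39 = 0.4074.
(b) Fraction as HOCl = 1 / (1 + 0.4074) = 0.7105.
(b) OCl⁻ = (1 − 0.7105) × 6.66 ppm = 1.928 ppm.

(a) 49.9 kg; (b) 1.93 ppm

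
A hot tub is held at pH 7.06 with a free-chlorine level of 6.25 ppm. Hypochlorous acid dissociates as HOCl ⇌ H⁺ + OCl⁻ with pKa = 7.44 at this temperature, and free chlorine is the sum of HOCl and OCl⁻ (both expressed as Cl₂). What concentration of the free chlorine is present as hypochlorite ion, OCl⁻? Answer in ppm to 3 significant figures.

[OCl⁻]/[HOCl] = 10^(pH − pKa) = 10^(7.06 − 7.44) = 10^-0.38 = 0.4169.
Fraction as HOCl = 1 / (1 + 0.4169) = 0.7058.
OCl⁻ = (1 − 0.7058) × 6.25 ppm = 1.839 ppm.

1.84 ppm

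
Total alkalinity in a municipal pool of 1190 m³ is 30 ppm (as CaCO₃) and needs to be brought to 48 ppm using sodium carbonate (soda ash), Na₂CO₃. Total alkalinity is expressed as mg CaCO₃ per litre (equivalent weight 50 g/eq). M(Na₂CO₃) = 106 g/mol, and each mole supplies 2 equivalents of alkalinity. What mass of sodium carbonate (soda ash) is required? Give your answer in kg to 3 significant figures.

22.7 kg

Volume: 1190 m³ = 1,190,000 L.
Alkalinity to add: (48 − 30) = 18 mg/L as CaCO₃ × 1,190,000 L = 21,420 g as CaCO₃.
Equivalents: 21,420 g ÷ 50 g/eq = 428.4 eq.
Each mole of Na₂CO₃ supplies 2 eq, so 428.4 / 2 = 214.2 mol.
Mass: 214.2 mol × 106 g/mol = 22,710 g.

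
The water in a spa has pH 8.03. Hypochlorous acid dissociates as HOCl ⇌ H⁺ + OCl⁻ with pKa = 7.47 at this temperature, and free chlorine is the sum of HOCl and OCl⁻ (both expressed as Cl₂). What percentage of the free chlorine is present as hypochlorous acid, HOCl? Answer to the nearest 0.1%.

[OCl⁻]/[HOCl] = 10^(pH − pKa) = 10^(8.03 − 7.47) = 10^0.56 = 3.631.
Fraction as HOCl = 1 / (1 + 3.631) = 0.2159.

21.6%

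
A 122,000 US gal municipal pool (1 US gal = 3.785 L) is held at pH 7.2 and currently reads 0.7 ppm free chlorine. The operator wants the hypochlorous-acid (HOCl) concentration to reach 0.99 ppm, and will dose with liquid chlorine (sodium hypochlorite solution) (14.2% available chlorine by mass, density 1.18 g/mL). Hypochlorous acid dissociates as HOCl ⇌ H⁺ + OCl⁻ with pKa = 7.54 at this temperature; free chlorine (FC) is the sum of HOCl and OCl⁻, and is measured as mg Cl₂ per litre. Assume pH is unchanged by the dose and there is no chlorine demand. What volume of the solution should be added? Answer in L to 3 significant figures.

2.05 L

Volume: 122,000 US gal × 3.785 L/gal = 461,770 L.
[OCl⁻]/[HOCl] = 10^(pH − pKa) = 10^(7.2 − 7.54) = 0.4571; fraction as HOCl = 1/(1 + 0.4571) = 0.6863.
Free chlorine required for 0.99 ppm HOCl: 0.99 / 0.6863 = 1.443 ppm.
FC to add: 1.443 − 0.7 = 0.7425 mg/L as Cl₂.
Cl₂ equivalent: 0.7425 mg/L × 461,770 L = 342.9 g.
Product at 14.2% available Cl: 342.9 / 0.142 = 2415 g.
Volume: 2415 g ÷ 1.18 g/mL = 2046 mL.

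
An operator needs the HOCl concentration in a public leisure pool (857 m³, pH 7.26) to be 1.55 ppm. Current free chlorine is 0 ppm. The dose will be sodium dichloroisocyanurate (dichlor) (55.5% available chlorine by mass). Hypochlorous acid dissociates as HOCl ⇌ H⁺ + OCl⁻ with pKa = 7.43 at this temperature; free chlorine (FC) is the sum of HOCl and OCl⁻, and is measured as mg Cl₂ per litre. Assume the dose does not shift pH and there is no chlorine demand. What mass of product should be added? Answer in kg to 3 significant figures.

4.01 kg

Volume: 857 m³ = 857,000 L.
[OCl⁻]/[HOCl] = 10^(pH − pKa) = 10^(7.26 − 7.43) = 0.6761; fraction as HOCl = 1/(1 + 0.6761) = 0.5966.
Free chlorine required for 1.55 ppm HOCl: 1.55 / 0.5966 = 2.598 ppm.
FC to add: 2.598 − 0 = 2.598 mg/L as Cl₂.
Cl₂ equivalent: 2.598 mg/L × 857,000 L = 2226 g.
Product at 55.5% available Cl: 2226 / 0.555 = 4012 g.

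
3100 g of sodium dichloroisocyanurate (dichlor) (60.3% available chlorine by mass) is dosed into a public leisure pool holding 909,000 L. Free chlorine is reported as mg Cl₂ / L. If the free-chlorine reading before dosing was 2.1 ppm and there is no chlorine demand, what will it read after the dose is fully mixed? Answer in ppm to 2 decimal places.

4.16 ppm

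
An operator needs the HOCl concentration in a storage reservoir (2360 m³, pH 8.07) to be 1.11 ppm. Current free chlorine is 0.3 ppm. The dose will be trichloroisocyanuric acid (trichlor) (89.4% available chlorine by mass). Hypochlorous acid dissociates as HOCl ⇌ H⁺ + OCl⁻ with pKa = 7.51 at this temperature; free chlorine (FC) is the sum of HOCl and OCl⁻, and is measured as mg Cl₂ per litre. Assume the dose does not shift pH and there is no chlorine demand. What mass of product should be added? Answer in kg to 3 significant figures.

Volume: 2360 m³ = 2,360,000 L.
[OCl⁻]/[HOCl] = 10^(pH − pKa) = 10^(8.07 − 7.51) = 3.631; fraction as HOCl = 1/(1 + 3.631) = 0.2159.
Free chlorine required for 1.11 ppm HOCl: 1.11 / 0.2159 = 5.14 ppm.
FC to add: 5.14 − 0.3 = 4.84 mg/L as Cl₂.
Cl₂ equivalent: 4.84 mg/L × 2,360,000 L = 11,420 g.
Product at 89.4% available Cl: 11,420 / 0.894 = 12,780 g.

12.8 kg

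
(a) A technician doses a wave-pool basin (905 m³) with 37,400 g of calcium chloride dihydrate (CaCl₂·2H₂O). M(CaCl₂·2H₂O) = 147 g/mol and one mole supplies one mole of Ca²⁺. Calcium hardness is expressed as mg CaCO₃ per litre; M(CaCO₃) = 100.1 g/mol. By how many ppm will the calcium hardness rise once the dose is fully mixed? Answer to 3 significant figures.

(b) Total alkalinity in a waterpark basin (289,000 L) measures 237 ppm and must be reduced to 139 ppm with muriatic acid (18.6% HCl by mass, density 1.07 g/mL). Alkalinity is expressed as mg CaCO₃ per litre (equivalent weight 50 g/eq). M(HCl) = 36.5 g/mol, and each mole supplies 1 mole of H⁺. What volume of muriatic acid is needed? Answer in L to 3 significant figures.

(a) 28.1 ppm; (b) 104 L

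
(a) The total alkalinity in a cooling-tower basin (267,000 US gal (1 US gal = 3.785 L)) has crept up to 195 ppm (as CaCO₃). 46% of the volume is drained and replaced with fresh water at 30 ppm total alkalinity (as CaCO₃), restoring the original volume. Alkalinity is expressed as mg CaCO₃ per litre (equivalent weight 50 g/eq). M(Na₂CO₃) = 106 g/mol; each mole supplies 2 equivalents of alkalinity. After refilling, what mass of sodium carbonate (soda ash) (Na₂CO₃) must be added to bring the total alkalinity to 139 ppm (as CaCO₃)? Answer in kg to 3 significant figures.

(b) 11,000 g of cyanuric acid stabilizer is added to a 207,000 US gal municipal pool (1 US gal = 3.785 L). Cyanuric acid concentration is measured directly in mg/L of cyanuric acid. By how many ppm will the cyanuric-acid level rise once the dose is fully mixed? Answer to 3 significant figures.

(a) Volume: 267,000 US gal × 3.785 L/gal = 1,010,595 L.
(a) After draining 46% and refilling: 195 × 0.54 + 30 × 0.46 = 119.1 ppm.
(a) Deficit to target: 139 − 119.1 = 19.9 mg/L.
(a) As CaCO₃: 19.9 mg/L × 1,010,595 L = 20,110 g; ÷ 50 g/eq ÷ 2 = 201.1 mol Na₂CO₃.
(a) Mass: 201.1 × 106 = 21,320 g.

(b) Volume: 207,000 US gal × 3.785 L/gal = 783,495 L.
(b) Rise: 11,000 g / 783,495 L × 1000 = 14.04 mg/L.

(a) 21.3 kg; (b) 14.0 ppm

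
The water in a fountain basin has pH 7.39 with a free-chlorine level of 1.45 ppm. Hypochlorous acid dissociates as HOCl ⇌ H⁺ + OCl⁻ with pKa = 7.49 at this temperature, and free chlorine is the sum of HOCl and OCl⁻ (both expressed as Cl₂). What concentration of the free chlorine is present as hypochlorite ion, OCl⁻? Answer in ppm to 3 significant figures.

[OCl⁻]/[HOCl] = 10^(pH − pKa) = 10^(7.39 − 7.49) = 10^-0.10 = 0.7943.
Fraction as HOCl = 1 / (1 + 0.7943) = 0.5573.
OCl⁻ = (1 − 0.5573) × 1.45 ppm = 0.6419 ppm.

0.642 ppm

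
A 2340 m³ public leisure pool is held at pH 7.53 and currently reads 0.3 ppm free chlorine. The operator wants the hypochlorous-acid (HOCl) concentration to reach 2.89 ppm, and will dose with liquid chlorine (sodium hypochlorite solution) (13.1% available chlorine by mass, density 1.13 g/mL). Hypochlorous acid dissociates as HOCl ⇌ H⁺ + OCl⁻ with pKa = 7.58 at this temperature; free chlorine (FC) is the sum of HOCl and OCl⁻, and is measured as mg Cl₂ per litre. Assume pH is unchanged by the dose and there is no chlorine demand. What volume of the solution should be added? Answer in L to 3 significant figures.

Volume: 2340 m³ = 2,340,000 L.
[OCl⁻]/[HOCl] = 10^(pH − pKa) = 10^(7.53 − 7.58) = 0.8913; fraction as HOCl = 1/(1 + 0.8913) = 0.5288.
Free chlorine required for 2.89 ppm HOCl: 2.89 / 0.5288 = 5.466 ppm.
FC to add: 5.466 − 0.3 = 5.166 mg/L as Cl₂.
Cl₂ equivalent: 5.166 mg/L × 2,340,000 L = 12,090 g.
Product at 13.1% available Cl: 12,090 / 0.131 = 92,270 g.
Volume: 92,270 g ÷ 1.13 g/mL = 81,660 mL.

81.7 L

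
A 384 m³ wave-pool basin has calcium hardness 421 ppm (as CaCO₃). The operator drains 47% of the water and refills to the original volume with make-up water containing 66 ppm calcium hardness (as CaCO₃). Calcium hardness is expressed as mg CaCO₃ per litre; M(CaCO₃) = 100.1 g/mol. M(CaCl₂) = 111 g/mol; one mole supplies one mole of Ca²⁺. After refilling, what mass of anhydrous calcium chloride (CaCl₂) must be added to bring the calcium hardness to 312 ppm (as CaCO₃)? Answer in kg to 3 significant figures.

24.6 kg

Volume: 384 m³ = 384,000 L.
After draining 47% and refilling: 421 × 0.53 + 66 × 0.47 = 254.15 ppm.
Deficit to target: 312 − 254.15 = 57.85 mg/L.
As CaCO₃: 57.85 mg/L × 384,000 L = 22,210 g; ÷ 100.1 = 221.9 mol Ca²⁺.
Mass: 221.9 × 111 = 24,630 g.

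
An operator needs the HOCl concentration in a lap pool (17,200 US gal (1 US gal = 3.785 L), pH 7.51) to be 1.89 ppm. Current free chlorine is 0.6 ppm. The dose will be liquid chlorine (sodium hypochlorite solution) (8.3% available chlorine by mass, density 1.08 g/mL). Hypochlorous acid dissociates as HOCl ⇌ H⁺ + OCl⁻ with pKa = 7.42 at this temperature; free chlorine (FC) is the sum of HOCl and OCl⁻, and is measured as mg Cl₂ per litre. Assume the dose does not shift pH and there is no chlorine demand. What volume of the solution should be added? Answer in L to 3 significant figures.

2.63 L

Volume: 17,200 US gal × 3.785 L/gal = 65,102 L.
[OCl⁻]/[HOCl] = 10^(pH − pKa) = 10^(7.51 − 7.42) = 1.23; fraction as HOCl = 1/(1 + 1.23) = 0.4484.
Free chlorine required for 1.89 ppm HOCl: 1.89 / 0.4484 = 4.215 ppm.
FC to add: 4.215 − 0.6 = 3.615 mg/L as Cl₂.
Cl₂ equivalent: 3.615 mg/L × 65,102 L = 235.4 g.
Product at 8.3% available Cl: 235.4 / 0.083 = 2836 g.
Volume: 2836 g ÷ 1.08 g/mL = 2626 mL.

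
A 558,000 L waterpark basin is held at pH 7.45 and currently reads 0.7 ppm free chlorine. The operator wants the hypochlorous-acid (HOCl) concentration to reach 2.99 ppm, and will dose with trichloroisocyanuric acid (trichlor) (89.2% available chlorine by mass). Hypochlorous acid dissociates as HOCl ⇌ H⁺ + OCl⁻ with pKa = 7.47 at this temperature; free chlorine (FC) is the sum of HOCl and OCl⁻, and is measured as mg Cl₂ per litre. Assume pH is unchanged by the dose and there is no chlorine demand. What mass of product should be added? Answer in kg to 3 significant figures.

3.22 kg

[OCl⁻]/[HOCl] = 10^(pH − pKa) = 10^(7.45 − 7.47) = 0.955; fraction as HOCl = 1/(1 + 0.955) = 0.5115.
Free chlorine required for 2.99 ppm HOCl: 2.99 / 0.5115 = 5.845 ppm.
FC to add: 5.845 − 0.7 = 5.145 mg/L as Cl₂.
Cl₂ equivalent: 5.145 mg/L × 558,000 L = 2871 g.
Product at 89.2% available Cl: 2871 / 0.892 = 3219 g.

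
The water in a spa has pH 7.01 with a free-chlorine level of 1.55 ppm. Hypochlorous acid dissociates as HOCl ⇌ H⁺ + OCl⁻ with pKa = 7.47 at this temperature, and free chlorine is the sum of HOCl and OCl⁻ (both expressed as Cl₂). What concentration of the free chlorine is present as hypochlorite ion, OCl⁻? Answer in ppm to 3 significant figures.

[OCl⁻]/[HOCl] = 10^(pH − pKa) = 10^(7.01 − 7.47) = 10^-0.46 = 0.3467.
Fraction as HOCl = 1 / (1 + 0.3467) = 0.7425.
OCl⁻ = (1 − 0.7425) × 1.55 ppm = 0.3991 ppm.

0.399 ppm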